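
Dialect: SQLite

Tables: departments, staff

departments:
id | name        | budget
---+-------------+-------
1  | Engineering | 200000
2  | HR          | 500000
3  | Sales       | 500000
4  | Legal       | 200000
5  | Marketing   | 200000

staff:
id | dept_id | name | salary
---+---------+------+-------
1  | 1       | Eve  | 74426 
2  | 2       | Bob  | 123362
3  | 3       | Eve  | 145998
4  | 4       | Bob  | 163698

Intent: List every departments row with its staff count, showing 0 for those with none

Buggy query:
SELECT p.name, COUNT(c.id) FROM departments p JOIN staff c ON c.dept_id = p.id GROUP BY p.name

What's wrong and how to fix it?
Bug: An inner join excludes parents with zero children

Fix: Switch to LEFT JOIN to retain unmatched parent rows

Corrected query:
SELECT p.name, COUNT(c.id) FROM departments p LEFT JOIN staff c ON c.dept_id = p.id GROUP BY p.name

Result:
name        | COUNT(c.id)
------------+------------
Engineering | 1          
HR          | 1          
Legal       | 1          
Marketing   | 0          
Sales       | 1          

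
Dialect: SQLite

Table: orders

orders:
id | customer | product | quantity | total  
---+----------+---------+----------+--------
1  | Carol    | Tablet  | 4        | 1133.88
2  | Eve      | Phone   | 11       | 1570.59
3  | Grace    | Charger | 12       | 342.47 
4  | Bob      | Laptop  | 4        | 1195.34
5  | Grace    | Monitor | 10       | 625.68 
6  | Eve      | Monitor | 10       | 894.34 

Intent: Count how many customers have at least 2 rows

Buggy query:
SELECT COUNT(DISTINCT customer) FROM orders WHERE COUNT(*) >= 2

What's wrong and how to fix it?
Bug: WHERE filters individual rows, not groups, so a group-level COUNT is invalid there

Fix: Use a subquery that GROUPs and filters with HAVING, then count its rows

Corrected query:
SELECT COUNT(*) FROM (SELECT customer FROM orders GROUP BY customer HAVING COUNT(*) >= 2)

Result:
COUNT(*)
--------
2       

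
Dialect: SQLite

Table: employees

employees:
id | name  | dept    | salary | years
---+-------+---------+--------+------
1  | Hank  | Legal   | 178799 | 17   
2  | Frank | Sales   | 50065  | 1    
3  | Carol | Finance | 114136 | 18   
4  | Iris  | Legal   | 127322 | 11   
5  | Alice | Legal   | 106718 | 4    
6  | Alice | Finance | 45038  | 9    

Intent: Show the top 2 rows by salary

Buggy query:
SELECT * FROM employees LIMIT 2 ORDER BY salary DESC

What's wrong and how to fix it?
Bug: ORDER BY cannot follow LIMIT; LIMIT is the final clause

Fix: Sort with ORDER BY, then apply LIMIT

Corrected query:
SELECT * FROM employees ORDER BY salary DESC LIMIT 2

Result:
id | name | dept  | salary | years
---+------+-------+--------+------
1  | Hank | Legal | 178799 | 17   
4  | Iris | Legal | 127322 | 11   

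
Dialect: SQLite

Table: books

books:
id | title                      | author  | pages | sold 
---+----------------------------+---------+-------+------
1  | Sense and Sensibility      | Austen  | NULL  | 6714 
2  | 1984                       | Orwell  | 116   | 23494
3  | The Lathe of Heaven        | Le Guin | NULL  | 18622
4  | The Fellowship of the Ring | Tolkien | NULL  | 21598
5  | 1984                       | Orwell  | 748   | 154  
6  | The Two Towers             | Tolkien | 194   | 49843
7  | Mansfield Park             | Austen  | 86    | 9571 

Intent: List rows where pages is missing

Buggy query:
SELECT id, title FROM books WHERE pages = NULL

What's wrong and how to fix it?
Bug: Comparing to NULL with '=' never matches; NULL = NULL is unknown, not true

Fix: Replace '= NULL' with 'IS NULL'

Corrected query:
SELECT id, title FROM books WHERE pages IS NULL

Result:
id | title                     
---+---------------------------
1  | Sense and Sensibility     
3  | The Lathe of Heaven       
4  | The Fellowship of the Ring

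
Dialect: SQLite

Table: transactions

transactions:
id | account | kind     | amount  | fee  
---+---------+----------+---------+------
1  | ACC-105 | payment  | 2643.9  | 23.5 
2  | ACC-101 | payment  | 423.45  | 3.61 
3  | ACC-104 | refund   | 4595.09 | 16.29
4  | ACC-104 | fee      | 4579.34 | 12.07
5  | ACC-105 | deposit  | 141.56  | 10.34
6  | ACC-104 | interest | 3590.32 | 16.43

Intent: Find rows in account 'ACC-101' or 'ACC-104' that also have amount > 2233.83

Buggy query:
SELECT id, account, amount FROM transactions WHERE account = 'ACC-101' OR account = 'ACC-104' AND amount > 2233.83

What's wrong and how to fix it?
Bug: Without parentheses, AND is evaluated before OR, so the amount filter only applies to the 'ACC-104' branch

Fix: Group the OR with parentheses (or use IN), then AND the threshold

Corrected query:
SELECT id, account, amount FROM transactions WHERE (account = 'ACC-101' OR account = 'ACC-104') AND amount > 2233.83

Result:
id | account | amount 
---+---------+--------
3  | ACC-104 | 4595.09
4  | ACC-104 | 4579.34
6  | ACC-104 | 3590.32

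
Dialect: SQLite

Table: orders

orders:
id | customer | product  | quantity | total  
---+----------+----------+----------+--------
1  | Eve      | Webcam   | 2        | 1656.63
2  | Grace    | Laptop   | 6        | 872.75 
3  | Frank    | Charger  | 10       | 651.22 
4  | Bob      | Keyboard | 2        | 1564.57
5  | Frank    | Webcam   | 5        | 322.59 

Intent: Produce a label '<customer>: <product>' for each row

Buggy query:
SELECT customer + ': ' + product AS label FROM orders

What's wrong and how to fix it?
Bug: '+' is numeric addition; on text columns SQLite converts them to 0 instead of concatenating

Fix: Use the || operator for string concatenation

Corrected query:
SELECT customer || ': ' || product AS label FROM orders

Result:
label         
--------------
Eve: Webcam   
Grace: Laptop 
Frank: Charger
Bob: Keyboard 
Frank: Webcam 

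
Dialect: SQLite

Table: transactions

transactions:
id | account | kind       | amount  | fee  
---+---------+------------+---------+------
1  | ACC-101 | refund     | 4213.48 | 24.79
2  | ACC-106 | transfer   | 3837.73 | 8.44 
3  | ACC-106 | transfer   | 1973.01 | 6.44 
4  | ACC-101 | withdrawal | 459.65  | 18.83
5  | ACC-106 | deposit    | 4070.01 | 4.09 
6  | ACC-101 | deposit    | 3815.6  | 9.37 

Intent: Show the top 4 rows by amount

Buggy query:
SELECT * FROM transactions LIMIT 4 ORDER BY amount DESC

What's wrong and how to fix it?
Bug: LIMIT must come after ORDER BY

Fix: Swap the clauses: ORDER BY first, then LIMIT

Corrected query:
SELECT * FROM transactions ORDER BY amount DESC LIMIT 4

Result:
id | account | kind     | amount  | fee  
---+---------+----------+---------+------
1  | ACC-101 | refund   | 4213.48 | 24.79
5  | ACC-106 | deposit  | 4070.01 | 4.09 
2  | ACC-106 | transfer | 3837.73 | 8.44 
6  | ACC-101 | deposit  | 3815.6  | 9.37 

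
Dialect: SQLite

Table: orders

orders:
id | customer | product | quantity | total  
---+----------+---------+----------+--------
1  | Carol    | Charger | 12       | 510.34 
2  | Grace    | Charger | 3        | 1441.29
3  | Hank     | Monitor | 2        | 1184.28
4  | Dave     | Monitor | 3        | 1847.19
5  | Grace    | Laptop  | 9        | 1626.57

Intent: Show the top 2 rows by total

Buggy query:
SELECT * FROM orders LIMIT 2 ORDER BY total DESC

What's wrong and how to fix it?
Bug: ORDER BY cannot follow LIMIT; LIMIT is the final clause

Fix: Sort with ORDER BY, then apply LIMIT

Corrected query:
SELECT * FROM orders ORDER BY total DESC LIMIT 2

Result:
id | customer | product | quantity | total  
---+----------+---------+----------+--------
4  | Dave     | Monitor | 3        | 1847.19
5  | Grace    | Laptop  | 9        | 1626.57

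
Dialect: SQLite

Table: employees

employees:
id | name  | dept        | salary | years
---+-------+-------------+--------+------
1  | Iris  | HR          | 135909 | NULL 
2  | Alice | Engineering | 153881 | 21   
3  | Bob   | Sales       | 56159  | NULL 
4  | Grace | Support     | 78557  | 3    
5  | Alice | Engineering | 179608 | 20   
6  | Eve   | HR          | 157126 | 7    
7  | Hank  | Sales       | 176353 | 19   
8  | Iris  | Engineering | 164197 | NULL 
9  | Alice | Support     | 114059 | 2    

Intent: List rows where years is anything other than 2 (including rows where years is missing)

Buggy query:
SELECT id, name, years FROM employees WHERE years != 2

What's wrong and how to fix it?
Bug: Inequality against NULL is unknown, not true; rows with NULL are dropped

Fix: Handle NULL separately with IS NULL alongside the inequality

Corrected query:
SELECT id, name, years FROM employees WHERE years != 2 OR years IS NULL

Result:
id | name  | years
---+-------+------
1  | Iris  | NULL 
2  | Alice | 21   
3  | Bob   | NULL 
4  | Grace | 3    
5  | Alice | 20   
6  | Eve   | 7    
7  | Hank  | 19   
8  | Iris  | NULL 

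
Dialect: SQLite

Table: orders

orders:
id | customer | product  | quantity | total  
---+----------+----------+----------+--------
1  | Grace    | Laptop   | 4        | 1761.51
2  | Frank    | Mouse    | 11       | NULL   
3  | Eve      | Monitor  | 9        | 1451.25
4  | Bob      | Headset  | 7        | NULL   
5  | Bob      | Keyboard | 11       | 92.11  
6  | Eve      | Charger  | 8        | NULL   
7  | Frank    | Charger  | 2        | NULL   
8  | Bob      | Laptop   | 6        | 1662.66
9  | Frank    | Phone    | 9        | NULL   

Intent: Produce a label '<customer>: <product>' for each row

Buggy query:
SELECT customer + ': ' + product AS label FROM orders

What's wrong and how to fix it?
Bug: '+' is numeric addition; on text columns SQLite converts them to 0 instead of concatenating

Fix: Use the || operator for string concatenation

Corrected query:
SELECT customer || ': ' || product AS label FROM orders

Result:
label         
--------------
Grace: Laptop 
Frank: Mouse  
Eve: Monitor  
Bob: Headset  
Bob: Keyboard 
Eve: Charger  
Frank: Charger
Bob: Laptop   
Frank: Phone  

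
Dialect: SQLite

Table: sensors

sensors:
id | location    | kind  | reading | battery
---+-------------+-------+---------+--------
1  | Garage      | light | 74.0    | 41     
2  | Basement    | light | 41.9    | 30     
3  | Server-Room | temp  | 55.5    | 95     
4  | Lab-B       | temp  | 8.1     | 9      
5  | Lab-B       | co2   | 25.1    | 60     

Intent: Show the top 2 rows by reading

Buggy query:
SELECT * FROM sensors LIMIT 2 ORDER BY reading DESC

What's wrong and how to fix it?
Bug: ORDER BY cannot follow LIMIT; LIMIT is the final clause

Fix: Swap the clauses: ORDER BY first, then LIMIT

Corrected query:
SELECT * FROM sensors ORDER BY reading DESC LIMIT 2

Result:
id | location    | kind  | reading | battery
---+-------------+-------+---------+--------
1  | Garage      | light | 74      | 41     
3  | Server-Room | temp  | 55.5    | 95     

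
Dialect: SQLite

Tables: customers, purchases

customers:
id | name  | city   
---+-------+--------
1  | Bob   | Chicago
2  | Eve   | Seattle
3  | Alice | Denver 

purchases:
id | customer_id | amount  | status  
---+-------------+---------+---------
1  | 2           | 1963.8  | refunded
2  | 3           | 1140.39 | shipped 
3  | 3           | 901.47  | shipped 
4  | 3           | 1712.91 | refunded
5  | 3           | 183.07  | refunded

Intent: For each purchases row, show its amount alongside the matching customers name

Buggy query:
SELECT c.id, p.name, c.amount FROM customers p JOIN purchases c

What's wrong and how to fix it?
Bug: JOIN with no ON clause produces a cartesian product; every purchases row pairs with every customers row

Fix: Specify the join condition linking the foreign key to the parent id

Corrected query:
SELECT c.id, p.name, c.amount FROM customers p JOIN purchases c ON c.customer_id = p.id

Result:
id | name  | amount 
---+-------+--------
1  | Eve   | 1963.8 
2  | Alice | 1140.39
3  | Alice | 901.47 
4  | Alice | 1712.91
5  | Alice | 183.07 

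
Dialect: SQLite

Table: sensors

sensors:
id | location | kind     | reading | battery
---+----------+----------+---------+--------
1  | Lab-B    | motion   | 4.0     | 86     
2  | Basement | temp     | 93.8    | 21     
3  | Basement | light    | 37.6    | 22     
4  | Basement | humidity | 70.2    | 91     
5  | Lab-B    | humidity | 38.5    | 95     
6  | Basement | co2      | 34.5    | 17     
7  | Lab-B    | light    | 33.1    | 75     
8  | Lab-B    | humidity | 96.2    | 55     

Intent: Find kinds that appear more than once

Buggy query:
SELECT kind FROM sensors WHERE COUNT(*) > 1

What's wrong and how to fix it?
Bug: COUNT(*) is an aggregate and cannot be used in WHERE

Fix: Group first, then use HAVING for the count condition

Corrected query:
SELECT kind FROM sensors GROUP BY kind HAVING COUNT(*) > 1

Result:
kind    
--------
humidity
light   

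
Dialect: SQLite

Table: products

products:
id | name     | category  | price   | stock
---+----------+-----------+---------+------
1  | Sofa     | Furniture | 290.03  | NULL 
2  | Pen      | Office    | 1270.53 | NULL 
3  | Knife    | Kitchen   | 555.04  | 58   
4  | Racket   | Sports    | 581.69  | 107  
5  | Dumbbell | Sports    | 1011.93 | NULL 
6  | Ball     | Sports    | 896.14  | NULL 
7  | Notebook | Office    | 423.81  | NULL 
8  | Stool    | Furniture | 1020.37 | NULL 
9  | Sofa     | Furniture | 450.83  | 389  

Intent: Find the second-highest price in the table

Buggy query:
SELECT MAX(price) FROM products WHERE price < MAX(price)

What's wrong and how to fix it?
Bug: The inner MAX is an aggregate inside WHERE, which is not allowed

Fix: Compute the overall MAX in a subquery, then take MAX of rows below it

Corrected query:
SELECT MAX(price) FROM products WHERE price < (SELECT MAX(price) FROM products)

Result:
MAX(price)
----------
1020.37   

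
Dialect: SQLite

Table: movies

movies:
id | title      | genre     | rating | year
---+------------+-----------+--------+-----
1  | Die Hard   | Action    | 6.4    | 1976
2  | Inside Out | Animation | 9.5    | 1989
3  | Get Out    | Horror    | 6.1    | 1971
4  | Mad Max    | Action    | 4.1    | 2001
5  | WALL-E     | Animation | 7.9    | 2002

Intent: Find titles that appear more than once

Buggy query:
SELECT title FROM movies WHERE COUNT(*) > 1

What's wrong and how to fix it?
Bug: COUNT(*) is an aggregate and cannot be used in WHERE

Fix: Group first, then use HAVING for the count condition

Corrected query:
SELECT title FROM movies GROUP BY title HAVING COUNT(*) > 1

Result:
(no rows)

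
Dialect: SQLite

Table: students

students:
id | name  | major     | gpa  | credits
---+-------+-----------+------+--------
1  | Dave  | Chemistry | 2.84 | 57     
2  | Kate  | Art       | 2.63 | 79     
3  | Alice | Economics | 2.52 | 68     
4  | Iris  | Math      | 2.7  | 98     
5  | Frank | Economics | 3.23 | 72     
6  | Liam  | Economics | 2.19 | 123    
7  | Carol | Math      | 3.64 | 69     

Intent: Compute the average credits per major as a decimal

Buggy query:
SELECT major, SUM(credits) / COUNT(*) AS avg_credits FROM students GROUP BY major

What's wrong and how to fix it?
Bug: SUM(credits) and COUNT(*) are both integers; the division truncates the fractional part

Fix: Cast one side to REAL so the division keeps the fractional part

Corrected query:
SELECT major, SUM(credits) * 1.0 / COUNT(*) AS avg_credits FROM students GROUP BY major

Result:
major     | avg_credits
----------+------------
Art       | 79         
Chemistry | 57         
Economics | 87.666667  
Math      | 83.5       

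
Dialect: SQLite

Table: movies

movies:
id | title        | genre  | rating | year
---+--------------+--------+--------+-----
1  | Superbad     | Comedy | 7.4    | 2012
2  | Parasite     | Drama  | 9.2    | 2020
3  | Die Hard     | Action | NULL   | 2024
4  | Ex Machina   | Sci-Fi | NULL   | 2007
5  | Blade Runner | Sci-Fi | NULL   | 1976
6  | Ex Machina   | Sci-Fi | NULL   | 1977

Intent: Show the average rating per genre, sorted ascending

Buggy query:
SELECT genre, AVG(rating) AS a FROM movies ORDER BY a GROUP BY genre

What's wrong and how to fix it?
Bug: GROUP BY must precede ORDER BY

Fix: Reorder: SELECT … FROM … GROUP BY … ORDER BY …

Corrected query:
SELECT genre, AVG(rating) AS a FROM movies GROUP BY genre ORDER BY a

Result:
genre  | a   
-------+-----
Action | NULL
Sci-Fi | NULL
Comedy | 7.4 
Drama  | 9.2 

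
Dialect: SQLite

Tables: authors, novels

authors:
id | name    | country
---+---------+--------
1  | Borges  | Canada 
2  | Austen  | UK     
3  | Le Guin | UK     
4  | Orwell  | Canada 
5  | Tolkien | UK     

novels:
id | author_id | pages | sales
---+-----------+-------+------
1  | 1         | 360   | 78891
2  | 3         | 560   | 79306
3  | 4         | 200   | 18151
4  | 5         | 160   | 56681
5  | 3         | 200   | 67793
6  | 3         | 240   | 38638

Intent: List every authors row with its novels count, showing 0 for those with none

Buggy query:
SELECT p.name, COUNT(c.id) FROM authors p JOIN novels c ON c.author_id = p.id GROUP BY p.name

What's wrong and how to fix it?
Bug: INNER JOIN drops authors rows that have no matching novels rows

Fix: Switch to LEFT JOIN to retain unmatched parent rows

Corrected query:
SELECT p.name, COUNT(c.id) FROM authors p LEFT JOIN novels c ON c.author_id = p.id GROUP BY p.name

Result:
name    | COUNT(c.id)
--------+------------
Austen  | 0          
Borges  | 1          
Le Guin | 3          
Orwell  | 1          
Tolkien | 1          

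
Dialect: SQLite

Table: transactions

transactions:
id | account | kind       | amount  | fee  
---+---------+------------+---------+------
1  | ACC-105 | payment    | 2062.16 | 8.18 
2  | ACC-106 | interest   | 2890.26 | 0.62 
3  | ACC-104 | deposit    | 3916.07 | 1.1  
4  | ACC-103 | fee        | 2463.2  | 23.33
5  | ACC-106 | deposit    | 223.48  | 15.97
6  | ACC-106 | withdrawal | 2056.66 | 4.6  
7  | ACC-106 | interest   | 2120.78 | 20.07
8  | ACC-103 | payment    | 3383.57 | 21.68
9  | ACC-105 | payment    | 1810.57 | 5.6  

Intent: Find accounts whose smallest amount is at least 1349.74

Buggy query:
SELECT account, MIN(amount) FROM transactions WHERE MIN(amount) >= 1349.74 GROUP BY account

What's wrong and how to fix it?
Bug: Aggregates like MIN are computed per group after WHERE runs

Fix: Replace WHERE with HAVING after the GROUP BY

Corrected query:
SELECT account, MIN(amount) FROM transactions GROUP BY account HAVING MIN(amount) >= 1349.74

Result:
account | MIN(amount)
--------+------------
ACC-103 | 2463.2     
ACC-104 | 3916.07    
ACC-105 | 1810.57    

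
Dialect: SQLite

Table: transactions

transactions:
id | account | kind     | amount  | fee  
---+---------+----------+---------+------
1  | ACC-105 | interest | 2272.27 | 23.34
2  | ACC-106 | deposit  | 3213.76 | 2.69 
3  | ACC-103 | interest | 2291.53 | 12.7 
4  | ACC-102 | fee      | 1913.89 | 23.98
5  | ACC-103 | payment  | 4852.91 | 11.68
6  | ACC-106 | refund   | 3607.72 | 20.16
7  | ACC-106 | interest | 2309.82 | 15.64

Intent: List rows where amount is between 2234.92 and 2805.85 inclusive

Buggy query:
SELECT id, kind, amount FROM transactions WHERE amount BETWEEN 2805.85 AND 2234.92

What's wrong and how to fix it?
Bug: BETWEEN expects the lower bound first; with 2805.85 AND 2234.92 the range is empty

Fix: Swap the bounds so the smaller value comes first

Corrected query:
SELECT id, kind, amount FROM transactions WHERE amount BETWEEN 2234.92 AND 2805.85

Result:
id | kind     | amount 
---+----------+--------
1  | interest | 2272.27
3  | interest | 2291.53
7  | interest | 2309.82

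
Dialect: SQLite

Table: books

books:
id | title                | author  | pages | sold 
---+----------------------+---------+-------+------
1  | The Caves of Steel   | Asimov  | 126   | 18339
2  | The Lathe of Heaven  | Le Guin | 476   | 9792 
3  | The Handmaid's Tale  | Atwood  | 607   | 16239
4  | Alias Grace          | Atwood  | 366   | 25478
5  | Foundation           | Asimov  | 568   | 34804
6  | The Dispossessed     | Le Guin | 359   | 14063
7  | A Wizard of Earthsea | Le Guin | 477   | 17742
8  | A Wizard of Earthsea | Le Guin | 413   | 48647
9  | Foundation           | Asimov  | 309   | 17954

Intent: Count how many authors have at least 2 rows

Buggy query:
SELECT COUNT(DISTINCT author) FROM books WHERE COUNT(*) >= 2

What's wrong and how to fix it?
Bug: COUNT(*) cannot appear in WHERE; the per-group count doesn't exist yet

Fix: Group first with HAVING COUNT(*) >= 2, then COUNT the resulting groups

Corrected query:
SELECT COUNT(*) FROM (SELECT author FROM books GROUP BY author HAVING COUNT(*) >= 2)

Result:
COUNT(*)
--------
3       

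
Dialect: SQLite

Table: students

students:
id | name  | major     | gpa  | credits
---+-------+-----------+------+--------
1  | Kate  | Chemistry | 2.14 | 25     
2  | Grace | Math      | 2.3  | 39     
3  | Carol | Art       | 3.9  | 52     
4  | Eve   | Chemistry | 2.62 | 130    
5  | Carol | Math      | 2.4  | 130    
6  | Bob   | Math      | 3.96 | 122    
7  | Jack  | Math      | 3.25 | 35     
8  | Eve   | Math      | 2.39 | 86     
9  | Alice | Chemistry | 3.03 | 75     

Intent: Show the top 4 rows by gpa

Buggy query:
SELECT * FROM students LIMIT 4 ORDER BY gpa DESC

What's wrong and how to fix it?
Bug: ORDER BY cannot follow LIMIT; LIMIT is the final clause

Fix: Swap the clauses: ORDER BY first, then LIMIT

Corrected query:
SELECT * FROM students ORDER BY gpa DESC LIMIT 4

Result:
id | name  | major     | gpa  | credits
---+-------+-----------+------+--------
6  | Bob   | Math      | 3.96 | 122    
3  | Carol | Art       | 3.9  | 52     
7  | Jack  | Math      | 3.25 | 35     
9  | Alice | Chemistry | 3.03 | 75     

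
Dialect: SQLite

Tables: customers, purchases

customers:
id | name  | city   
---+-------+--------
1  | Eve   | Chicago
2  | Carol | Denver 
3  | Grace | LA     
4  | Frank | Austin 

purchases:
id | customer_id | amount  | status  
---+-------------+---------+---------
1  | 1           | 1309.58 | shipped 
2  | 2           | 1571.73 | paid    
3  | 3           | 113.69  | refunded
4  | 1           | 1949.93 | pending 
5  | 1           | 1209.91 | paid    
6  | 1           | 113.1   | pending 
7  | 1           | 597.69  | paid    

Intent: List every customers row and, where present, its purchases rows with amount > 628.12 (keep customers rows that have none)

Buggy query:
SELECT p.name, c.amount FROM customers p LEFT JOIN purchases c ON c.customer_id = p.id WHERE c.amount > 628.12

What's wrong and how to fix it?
Bug: A WHERE condition on the right-hand table after LEFT JOIN drops unmatched parents

Fix: Put 'c.amount > 628.12' in the JOIN's ON clause instead of WHERE

Corrected query:
SELECT p.name, c.amount FROM customers p LEFT JOIN purchases c ON c.customer_id = p.id AND c.amount > 628.12

Result:
name  | amount 
------+--------
Eve   | 1209.91
Eve   | 1309.58
Eve   | 1949.93
Carol | 1571.73
Grace | NULL   
Frank | NULL   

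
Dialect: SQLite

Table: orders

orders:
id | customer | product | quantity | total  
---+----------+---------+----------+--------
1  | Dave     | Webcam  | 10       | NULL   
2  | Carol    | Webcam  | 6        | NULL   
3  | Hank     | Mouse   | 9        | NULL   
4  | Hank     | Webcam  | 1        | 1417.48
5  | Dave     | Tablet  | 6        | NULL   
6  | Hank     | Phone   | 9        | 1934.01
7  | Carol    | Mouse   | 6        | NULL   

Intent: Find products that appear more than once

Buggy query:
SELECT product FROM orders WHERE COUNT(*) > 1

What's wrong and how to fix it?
Bug: WHERE can't reference COUNT(*); aggregates are computed after WHERE

Fix: GROUP BY product, then filter groups with HAVING COUNT(*) > 1

Corrected query:
SELECT product FROM orders GROUP BY product HAVING COUNT(*) > 1

Result:
product
-------
Mouse  
Webcam 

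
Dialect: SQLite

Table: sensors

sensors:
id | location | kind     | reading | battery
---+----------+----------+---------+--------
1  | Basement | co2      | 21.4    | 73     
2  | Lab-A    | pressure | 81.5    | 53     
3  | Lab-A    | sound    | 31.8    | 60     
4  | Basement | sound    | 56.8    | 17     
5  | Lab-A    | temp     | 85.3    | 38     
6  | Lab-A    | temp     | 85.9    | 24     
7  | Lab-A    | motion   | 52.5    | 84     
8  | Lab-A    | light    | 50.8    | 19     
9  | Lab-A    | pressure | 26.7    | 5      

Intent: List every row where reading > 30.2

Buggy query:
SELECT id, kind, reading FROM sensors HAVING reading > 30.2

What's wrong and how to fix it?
Bug: HAVING filters the output of aggregation, but this query has no GROUP BY and no aggregate functions, so SQLite rejects it (HAVING clause on a non-aggregate query); the condition here is per row

Fix: Use WHERE for row-level filtering

Corrected query:
SELECT id, kind, reading FROM sensors WHERE reading > 30.2

Result:
id | kind     | reading
---+----------+--------
2  | pressure | 81.5   
3  | sound    | 31.8   
4  | sound    | 56.8   
5  | temp     | 85.3   
6  | temp     | 85.9   
7  | motion   | 52.5   
8  | light    | 50.8   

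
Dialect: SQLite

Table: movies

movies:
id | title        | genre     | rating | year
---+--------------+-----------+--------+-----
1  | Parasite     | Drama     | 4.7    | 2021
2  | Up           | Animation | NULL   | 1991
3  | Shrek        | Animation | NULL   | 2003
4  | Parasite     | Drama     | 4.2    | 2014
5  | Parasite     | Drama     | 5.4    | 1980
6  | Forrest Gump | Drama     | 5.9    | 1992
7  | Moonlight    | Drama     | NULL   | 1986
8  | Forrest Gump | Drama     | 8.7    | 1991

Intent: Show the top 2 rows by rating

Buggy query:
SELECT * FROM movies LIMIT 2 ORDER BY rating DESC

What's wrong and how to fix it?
Bug: LIMIT must come after ORDER BY

Fix: Sort with ORDER BY, then apply LIMIT

Corrected query:
SELECT * FROM movies ORDER BY rating DESC LIMIT 2

Result:
id | title        | genre | rating | year
---+--------------+-------+--------+-----
8  | Forrest Gump | Drama | 8.7    | 1991
6  | Forrest Gump | Drama | 5.9    | 1992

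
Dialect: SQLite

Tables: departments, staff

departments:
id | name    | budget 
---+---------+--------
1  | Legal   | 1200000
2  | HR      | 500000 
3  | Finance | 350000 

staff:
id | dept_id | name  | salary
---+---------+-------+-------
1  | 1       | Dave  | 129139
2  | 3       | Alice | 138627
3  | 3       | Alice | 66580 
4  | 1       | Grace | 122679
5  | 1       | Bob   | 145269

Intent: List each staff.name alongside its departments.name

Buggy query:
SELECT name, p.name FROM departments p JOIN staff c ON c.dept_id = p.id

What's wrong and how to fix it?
Bug: Both tables have a 'name' column; the unqualified reference is ambiguous

Fix: Prefix ambiguous columns with the table alias

Corrected query:
SELECT c.name, p.name FROM departments p JOIN staff c ON c.dept_id = p.id

Result:
name  | name   
------+--------
Dave  | Legal  
Alice | Finance
Alice | Finance
Grace | Legal  
Bob   | Legal  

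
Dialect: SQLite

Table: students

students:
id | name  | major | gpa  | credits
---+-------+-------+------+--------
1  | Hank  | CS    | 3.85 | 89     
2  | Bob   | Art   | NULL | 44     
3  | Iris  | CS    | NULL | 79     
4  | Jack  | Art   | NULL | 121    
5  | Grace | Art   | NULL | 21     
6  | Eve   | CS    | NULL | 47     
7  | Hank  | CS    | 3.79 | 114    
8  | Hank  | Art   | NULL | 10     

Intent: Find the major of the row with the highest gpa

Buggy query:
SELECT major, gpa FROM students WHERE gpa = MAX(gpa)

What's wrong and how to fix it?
Bug: MAX(gpa) is an aggregate and cannot be used directly in WHERE

Fix: Wrap MAX in a scalar subquery so WHERE compares against a single value

Corrected query:
SELECT major, gpa FROM students WHERE gpa = (SELECT MAX(gpa) FROM students)

Result:
major | gpa 
------+-----
CS    | 3.85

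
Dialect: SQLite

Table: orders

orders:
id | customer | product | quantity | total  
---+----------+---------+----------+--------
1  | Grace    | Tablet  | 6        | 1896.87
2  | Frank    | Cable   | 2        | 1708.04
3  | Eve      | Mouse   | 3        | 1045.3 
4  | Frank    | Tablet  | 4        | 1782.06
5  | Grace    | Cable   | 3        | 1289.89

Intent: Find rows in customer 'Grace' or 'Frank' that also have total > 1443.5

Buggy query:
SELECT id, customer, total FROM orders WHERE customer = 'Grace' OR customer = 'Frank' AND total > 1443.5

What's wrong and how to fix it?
Bug: AND binds tighter than OR, so this parses as customer = 'Grace' OR (customer = 'Frank' AND total > 1443.5)

Fix: Group the OR with parentheses (or use IN), then AND the threshold

Corrected query:
SELECT id, customer, total FROM orders WHERE (customer = 'Grace' OR customer = 'Frank') AND total > 1443.5

Result:
id | customer | total  
---+----------+--------
1  | Grace    | 1896.87
2  | Frank    | 1708.04
4  | Frank    | 1782.06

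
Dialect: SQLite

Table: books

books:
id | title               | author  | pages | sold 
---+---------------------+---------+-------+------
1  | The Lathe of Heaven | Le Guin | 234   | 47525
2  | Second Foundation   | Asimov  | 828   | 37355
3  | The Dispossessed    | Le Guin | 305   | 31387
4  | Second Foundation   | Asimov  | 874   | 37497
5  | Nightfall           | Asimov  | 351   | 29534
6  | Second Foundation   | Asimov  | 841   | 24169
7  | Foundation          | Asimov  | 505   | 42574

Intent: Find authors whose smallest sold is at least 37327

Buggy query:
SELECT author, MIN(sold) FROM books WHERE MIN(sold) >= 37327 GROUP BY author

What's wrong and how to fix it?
Bug: Aggregates like MIN are computed per group after WHERE runs

Fix: Use HAVING for the per-group MIN condition

Corrected query:
SELECT author, MIN(sold) FROM books GROUP BY author HAVING MIN(sold) >= 37327

Result:
(no rows)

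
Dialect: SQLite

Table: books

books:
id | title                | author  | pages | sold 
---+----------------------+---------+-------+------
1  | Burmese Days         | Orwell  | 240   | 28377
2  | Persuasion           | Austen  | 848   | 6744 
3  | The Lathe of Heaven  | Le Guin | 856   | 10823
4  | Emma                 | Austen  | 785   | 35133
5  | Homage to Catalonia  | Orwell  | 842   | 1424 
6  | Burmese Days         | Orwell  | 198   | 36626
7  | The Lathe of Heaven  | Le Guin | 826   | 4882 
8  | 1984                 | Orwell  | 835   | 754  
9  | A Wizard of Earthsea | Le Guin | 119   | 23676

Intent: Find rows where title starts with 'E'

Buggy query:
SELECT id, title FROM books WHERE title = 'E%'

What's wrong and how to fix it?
Bug: '=' compares the literal string including the % character; pattern matching needs LIKE

Fix: Replace '=' with LIKE so 'E%' is treated as a pattern

Corrected query:
SELECT id, title FROM books WHERE title LIKE 'E%'

Result:
id | title
---+------
4  | Emma 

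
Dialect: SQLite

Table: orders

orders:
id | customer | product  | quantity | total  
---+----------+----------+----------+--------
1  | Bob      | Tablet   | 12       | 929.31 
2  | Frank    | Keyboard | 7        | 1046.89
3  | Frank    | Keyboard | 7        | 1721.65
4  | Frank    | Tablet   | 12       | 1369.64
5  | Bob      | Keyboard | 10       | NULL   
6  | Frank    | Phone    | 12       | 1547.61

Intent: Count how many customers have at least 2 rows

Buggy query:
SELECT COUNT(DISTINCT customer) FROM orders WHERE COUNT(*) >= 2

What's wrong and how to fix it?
Bug: COUNT(*) cannot appear in WHERE; the per-group count doesn't exist yet

Fix: Use a subquery that GROUPs and filters with HAVING, then count its rows

Corrected query:
SELECT COUNT(*) FROM (SELECT customer FROM orders GROUP BY customer HAVING COUNT(*) >= 2)

Result:
COUNT(*)
--------
2       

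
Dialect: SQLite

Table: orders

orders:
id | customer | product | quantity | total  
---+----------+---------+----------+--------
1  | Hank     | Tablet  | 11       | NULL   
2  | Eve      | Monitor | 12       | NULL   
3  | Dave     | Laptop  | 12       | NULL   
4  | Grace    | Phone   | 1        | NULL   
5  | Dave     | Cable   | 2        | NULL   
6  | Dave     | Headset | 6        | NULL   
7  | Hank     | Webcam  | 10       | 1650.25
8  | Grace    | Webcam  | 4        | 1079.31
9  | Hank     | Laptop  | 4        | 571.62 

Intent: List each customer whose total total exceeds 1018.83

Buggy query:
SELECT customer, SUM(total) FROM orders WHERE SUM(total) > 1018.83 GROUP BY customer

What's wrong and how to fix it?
Bug: SUM(total) is an aggregate, but WHERE filters rows before aggregation

Fix: Move the aggregate condition to a HAVING clause

Corrected query:
SELECT customer, SUM(total) FROM orders GROUP BY customer HAVING SUM(total) > 1018.83

Result:
customer | SUM(total)
---------+-----------
Grace    | 1079.31   
Hank     | 2221.87   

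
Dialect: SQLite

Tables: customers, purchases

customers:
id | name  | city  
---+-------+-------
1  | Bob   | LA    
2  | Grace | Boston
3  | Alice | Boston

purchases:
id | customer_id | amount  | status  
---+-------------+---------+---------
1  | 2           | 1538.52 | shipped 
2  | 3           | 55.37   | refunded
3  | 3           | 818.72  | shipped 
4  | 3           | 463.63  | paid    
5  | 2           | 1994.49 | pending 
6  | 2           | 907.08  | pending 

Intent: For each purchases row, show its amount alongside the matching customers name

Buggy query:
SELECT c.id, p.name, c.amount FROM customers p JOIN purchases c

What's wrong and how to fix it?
Bug: JOIN with no ON clause produces a cartesian product; every purchases row pairs with every customers row

Fix: Add ON c.customer_id = p.id to the JOIN

Corrected query:
SELECT c.id, p.name, c.amount FROM customers p JOIN purchases c ON c.customer_id = p.id

Result:
id | name  | amount 
---+-------+--------
1  | Grace | 1538.52
2  | Alice | 55.37  
3  | Alice | 818.72 
4  | Alice | 463.63 
5  | Grace | 1994.49
6  | Grace | 907.08 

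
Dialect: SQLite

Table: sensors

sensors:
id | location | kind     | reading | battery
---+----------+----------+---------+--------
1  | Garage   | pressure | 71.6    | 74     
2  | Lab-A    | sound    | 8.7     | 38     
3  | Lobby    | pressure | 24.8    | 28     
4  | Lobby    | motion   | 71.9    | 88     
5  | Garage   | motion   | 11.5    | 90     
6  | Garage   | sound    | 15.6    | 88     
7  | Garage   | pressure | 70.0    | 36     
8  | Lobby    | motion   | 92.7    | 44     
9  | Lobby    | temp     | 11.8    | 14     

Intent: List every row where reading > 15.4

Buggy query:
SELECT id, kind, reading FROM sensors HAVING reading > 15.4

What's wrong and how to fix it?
Bug: HAVING filters the output of aggregation, but this query has no GROUP BY and no aggregate functions, so SQLite rejects it (HAVING clause on a non-aggregate query); the condition here is per row

Fix: Replace HAVING with WHERE since the condition applies to individual rows

Corrected query:
SELECT id, kind, reading FROM sensors WHERE reading > 15.4

Result:
id | kind     | reading
---+----------+--------
1  | pressure | 71.6   
3  | pressure | 24.8   
4  | motion   | 71.9   
6  | sound    | 15.6   
7  | pressure | 70     
8  | motion   | 92.7   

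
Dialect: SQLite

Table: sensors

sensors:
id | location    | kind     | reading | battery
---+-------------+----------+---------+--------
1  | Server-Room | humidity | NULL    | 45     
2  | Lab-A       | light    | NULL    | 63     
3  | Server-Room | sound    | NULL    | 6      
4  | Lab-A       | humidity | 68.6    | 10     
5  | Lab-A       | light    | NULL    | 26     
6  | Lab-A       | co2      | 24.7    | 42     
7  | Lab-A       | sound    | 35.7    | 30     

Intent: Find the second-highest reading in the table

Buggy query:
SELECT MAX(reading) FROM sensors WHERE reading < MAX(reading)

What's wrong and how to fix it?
Bug: The inner MAX is an aggregate inside WHERE, which is not allowed

Fix: Put the inner MAX in a scalar subquery

Corrected query:
SELECT MAX(reading) FROM sensors WHERE reading < (SELECT MAX(reading) FROM sensors)

Result:
MAX(reading)
------------
35.7        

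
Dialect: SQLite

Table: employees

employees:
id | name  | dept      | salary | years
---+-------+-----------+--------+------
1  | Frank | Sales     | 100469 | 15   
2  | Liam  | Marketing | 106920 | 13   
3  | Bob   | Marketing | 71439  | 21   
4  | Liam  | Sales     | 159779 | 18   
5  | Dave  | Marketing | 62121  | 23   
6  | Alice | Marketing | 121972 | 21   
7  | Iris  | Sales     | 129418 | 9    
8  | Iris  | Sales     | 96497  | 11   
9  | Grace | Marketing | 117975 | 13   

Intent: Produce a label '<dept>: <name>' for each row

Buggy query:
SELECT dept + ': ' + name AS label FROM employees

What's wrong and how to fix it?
Bug: '+' is numeric addition; on text columns SQLite converts them to 0 instead of concatenating

Fix: Replace + with || to concatenate text

Corrected query:
SELECT dept || ': ' || name AS label FROM employees

Result:
label           
----------------
Sales: Frank    
Marketing: Liam 
Marketing: Bob  
Sales: Liam     
Marketing: Dave 
Marketing: Alice
Sales: Iris     
Sales: Iris     
Marketing: Grace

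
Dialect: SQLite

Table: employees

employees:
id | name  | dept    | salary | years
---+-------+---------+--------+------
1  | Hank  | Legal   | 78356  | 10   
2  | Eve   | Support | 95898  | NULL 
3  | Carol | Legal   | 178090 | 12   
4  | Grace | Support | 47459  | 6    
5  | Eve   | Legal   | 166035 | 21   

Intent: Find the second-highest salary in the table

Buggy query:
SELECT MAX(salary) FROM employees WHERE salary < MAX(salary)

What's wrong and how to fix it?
Bug: MAX(salary) on the right of the comparison is an aggregate-in-WHERE error

Fix: Compute the overall MAX in a subquery, then take MAX of rows below it

Corrected query:
SELECT MAX(salary) FROM employees WHERE salary < (SELECT MAX(salary) FROM employees)

Result:
MAX(salary)
-----------
166035     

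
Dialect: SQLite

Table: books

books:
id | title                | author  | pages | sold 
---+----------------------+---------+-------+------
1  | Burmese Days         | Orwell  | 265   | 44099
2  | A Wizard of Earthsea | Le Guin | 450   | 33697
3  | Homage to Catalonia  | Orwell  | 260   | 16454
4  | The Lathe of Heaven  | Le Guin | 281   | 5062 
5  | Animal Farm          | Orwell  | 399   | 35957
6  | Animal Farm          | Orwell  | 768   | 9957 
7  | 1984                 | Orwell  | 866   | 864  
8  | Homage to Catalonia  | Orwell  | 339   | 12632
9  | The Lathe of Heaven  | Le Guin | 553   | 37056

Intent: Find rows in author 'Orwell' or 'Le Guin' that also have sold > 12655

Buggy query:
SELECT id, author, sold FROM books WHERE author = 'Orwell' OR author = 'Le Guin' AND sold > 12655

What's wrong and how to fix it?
Bug: Without parentheses, AND is evaluated before OR, so the sold filter only applies to the 'Le Guin' branch

Fix: Group the OR with parentheses (or use IN), then AND the threshold

Corrected query:
SELECT id, author, sold FROM books WHERE (author = 'Orwell' OR author = 'Le Guin') AND sold > 12655

Result:
id | author  | sold 
---+---------+------
1  | Orwell  | 44099
2  | Le Guin | 33697
3  | Orwell  | 16454
5  | Orwell  | 35957
9  | Le Guin | 37056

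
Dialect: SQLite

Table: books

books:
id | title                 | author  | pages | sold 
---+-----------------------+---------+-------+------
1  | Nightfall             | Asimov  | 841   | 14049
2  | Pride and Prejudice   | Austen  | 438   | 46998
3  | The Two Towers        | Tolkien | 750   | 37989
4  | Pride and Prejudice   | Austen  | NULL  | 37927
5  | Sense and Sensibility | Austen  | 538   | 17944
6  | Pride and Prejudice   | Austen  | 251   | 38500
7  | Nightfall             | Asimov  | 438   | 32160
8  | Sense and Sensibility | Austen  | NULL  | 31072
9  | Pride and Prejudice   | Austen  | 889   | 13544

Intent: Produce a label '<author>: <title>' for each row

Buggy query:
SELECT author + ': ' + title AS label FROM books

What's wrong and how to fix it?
Bug: SQLite uses || for string concatenation; + coerces text to numbers (yielding 0)

Fix: Replace + with || to concatenate text

Corrected query:
SELECT author || ': ' || title AS label FROM books

Result:
label                        
-----------------------------
Asimov: Nightfall            
Austen: Pride and Prejudice  
Tolkien: The Two Towers      
Austen: Pride and Prejudice  
Austen: Sense and Sensibility
Austen: Pride and Prejudice  
Asimov: Nightfall            
Austen: Sense and Sensibility
Austen: Pride and Prejudice  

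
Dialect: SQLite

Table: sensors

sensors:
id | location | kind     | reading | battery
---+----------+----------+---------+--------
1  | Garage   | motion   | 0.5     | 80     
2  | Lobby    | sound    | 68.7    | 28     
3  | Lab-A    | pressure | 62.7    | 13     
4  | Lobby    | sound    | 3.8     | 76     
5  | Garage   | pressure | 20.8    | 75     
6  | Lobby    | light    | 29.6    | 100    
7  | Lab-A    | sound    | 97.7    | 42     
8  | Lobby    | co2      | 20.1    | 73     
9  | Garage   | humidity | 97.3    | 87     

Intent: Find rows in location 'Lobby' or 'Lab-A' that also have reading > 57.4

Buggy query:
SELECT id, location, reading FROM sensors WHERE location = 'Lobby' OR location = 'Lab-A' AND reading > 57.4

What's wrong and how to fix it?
Bug: AND binds tighter than OR, so this parses as location = 'Lobby' OR (location = 'Lab-A' AND reading > 57.4)

Fix: Group the OR with parentheses (or use IN), then AND the threshold

Corrected query:
SELECT id, location, reading FROM sensors WHERE (location = 'Lobby' OR location = 'Lab-A') AND reading > 57.4

Result:
id | location | reading
---+----------+--------
2  | Lobby    | 68.7   
3  | Lab-A    | 62.7   
7  | Lab-A    | 97.7   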